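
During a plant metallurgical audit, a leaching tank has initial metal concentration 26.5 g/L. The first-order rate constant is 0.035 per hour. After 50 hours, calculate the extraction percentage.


Compute the exponent:
-k * t = -0.035 * 50 = -1.75
Remaining concentration:
C = 26.5 * exp(-1.75)
= 26.5 * 0.1737739435
= 4.605009501 g/L
Extracted = 26.5 - 4.605009501 = 21.8949905 g/L
Extraction % = 21.8949905 / 26.5 * 100
= 82.6226%

82.6226%


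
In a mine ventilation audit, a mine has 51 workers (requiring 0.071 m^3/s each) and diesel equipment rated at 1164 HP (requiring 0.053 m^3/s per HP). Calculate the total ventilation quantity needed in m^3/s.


Airflow for workers:
Q_people = 51 * 0.071 = 3.621 m^3/s
Airflow for diesel equipment:
Q_diesel = 1164 * 0.053 = 61.692 m^3/s
Total ventilation:
Q_total = 3.621 + 61.692
= 65.313 m^3/s

65.313 m^3/s


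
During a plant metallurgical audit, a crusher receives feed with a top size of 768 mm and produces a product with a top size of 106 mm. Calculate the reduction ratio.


7.2453

Reduction ratio = feed size / product size
= 768 / 106
= 7.2453


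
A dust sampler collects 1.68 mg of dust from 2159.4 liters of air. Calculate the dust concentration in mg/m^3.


0.778 mg/m^3

Convert liters to m^3: 1 m^3 = 1000 L
Concentration = mass / volume * 1000
= 1.68 / 2159.4 * 1000
= 0.0007779938872 * 1000
= 0.778 mg/m^3


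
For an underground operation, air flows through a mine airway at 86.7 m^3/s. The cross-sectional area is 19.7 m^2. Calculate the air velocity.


4.401 m/s

Velocity = flow rate / cross-sectional area
= 86.7 / 19.7
= 4.401 m/s


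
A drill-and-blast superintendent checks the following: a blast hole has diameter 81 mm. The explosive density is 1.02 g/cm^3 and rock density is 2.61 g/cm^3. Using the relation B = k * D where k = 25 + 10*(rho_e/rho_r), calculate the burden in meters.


First, compute k:
rho_e / rho_r = 1.02 / 2.61 = 0.3908045977
k = 25 + 10 * 0.3908045977 = 28.90804598
Then, compute burden:
B = k * D / 1000 = 28.90804598 * 81 / 1000
= 2341.551724 / 1000
= 2.3416 m

2.3416 m


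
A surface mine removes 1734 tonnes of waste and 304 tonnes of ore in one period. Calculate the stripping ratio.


Stripping ratio = waste tonnage / ore tonnage
= 1734 / 304
= 5.7039

5.7039


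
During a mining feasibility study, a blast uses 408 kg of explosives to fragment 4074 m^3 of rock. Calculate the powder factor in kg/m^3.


0.1001 kg/m^3

Powder factor = explosive mass / rock volume
= 408 / 4074
= 0.1001 kg/m^3


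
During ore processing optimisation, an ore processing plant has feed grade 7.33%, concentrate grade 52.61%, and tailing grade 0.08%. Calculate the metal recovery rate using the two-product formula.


99.0592%

Using the two-product formula:
R = 100 * c * (f - t) / (f * (c - t))
Numerator = 100 * 52.61 * (7.33 - 0.08)
= 100 * 52.61 * 7.25
= 38142.25
Denominator = 7.33 * (52.61 - 0.08)
= 7.33 * 52.53
= 385.0449
R = 38142.25 / 385.0449
= 99.0592%


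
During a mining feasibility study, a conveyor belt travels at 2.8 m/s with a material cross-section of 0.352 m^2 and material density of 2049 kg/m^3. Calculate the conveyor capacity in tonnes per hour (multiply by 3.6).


7270.1798 t/h

Volumetric flow = speed * area
= 2.8 * 0.352 = 0.9856 m^3/s
Mass flow = volumetric * density
= 0.9856 * 2049 = 2019.4944 kg/s
Convert to t/h: multiply by 3.6
Capacity = 2019.4944 * 3.6
= 7270.1798 t/h


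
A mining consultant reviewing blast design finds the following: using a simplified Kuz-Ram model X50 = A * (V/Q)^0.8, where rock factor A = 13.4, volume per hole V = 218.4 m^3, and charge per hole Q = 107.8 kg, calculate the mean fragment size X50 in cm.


23.5728 cm

Compute V/Q:
V/Q = 218.4 / 107.8 = 2.025974026
Raise to the power 0.8:
(V/Q)^0.8 = 2.025974026^0.8 = 1.759167117
Multiply by A:
X50 = 13.4 * 1.759167117
= 23.5728 cm


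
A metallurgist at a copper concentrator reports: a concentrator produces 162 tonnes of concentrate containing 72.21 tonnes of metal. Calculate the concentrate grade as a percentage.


Grade = (metal in concentrate / concentrate mass) * 100
= (72.21 / 162) * 100
= 0.4457407407 * 100
= 44.5741%

44.5741%


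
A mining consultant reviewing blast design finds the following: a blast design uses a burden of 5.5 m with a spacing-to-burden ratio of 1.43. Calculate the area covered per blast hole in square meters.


43.2575 m^2

First, find the spacing:
Spacing = burden * ratio = 5.5 * 1.43
= 7.865 m
Then, calculate the area:
Area = burden * spacing = 5.5 * 7.865
= 43.2575 m^2


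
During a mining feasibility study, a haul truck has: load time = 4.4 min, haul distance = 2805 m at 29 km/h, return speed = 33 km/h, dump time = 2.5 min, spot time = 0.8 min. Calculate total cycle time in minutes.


Convert haul speed to m/min: 29 * 1000/60 = 483.3333333 m/min
Haul time = 2805 / 483.3333333 = 5.803448276 min
Convert return speed to m/min: 33 * 1000/60 = 550 m/min
Return time = 2805 / 550 = 5.1 min
Total cycle time:
= 4.4 + 5.803448276 + 2.5 + 5.1 + 0.8
= 18.6034 min

18.6034 min


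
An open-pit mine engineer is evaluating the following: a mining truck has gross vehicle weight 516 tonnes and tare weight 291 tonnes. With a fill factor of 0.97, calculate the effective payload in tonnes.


218.25 tonnes

Maximum payload = gross - tare
= 516 - 291 = 225 tonnes
Effective payload = max payload * fill factor
= 225 * 0.97
= 218.25 tonnes


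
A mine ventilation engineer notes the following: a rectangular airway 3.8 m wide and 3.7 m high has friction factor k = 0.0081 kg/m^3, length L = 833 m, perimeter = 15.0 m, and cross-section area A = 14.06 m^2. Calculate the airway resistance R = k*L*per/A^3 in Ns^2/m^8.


0.0364 Ns^2/m^8

Compute the numerator:
k * L * per = 0.0081 * 833 * 15.0
= 101.2095
Compute the denominator:
A^3 = 14.06^3 = 2779.431416
Resistance:
R = 101.2095 / 2779.431416
= 0.0364 Ns^2/m^8


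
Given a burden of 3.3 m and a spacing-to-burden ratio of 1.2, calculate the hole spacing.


Spacing = burden * ratio
= 3.3 * 1.2
= 3.96 m

3.96 m


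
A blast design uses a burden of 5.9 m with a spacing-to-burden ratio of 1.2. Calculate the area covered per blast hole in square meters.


41.772 m^2

First, find the spacing:
Spacing = burden * ratio = 5.9 * 1.2
= 7.08 m
Then, calculate the area:
Area = burden * spacing = 5.9 * 7.08
= 41.772 m^2


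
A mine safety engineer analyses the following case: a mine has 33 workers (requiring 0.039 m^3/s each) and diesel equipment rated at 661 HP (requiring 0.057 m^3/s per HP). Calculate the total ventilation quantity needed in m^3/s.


Airflow for workers:
Q_people = 33 * 0.039 = 1.287 m^3/s
Airflow for diesel equipment:
Q_diesel = 661 * 0.057 = 37.677 m^3/s
Total ventilation:
Q_total = 1.287 + 37.677
= 38.964 m^3/s

38.964 m^3/s


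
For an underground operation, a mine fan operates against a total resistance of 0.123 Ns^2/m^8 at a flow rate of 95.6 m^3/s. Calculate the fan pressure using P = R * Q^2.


1124.1413 Pa

Compute Q^2:
Q^2 = 95.6^2 = 9139.36
Compute pressure:
P = R * Q^2 = 0.123 * 9139.36
= 1124.1413 Pa


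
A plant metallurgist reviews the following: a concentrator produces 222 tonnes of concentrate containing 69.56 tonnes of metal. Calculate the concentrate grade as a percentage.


31.3333%

Grade = (metal in concentrate / concentrate mass) * 100
= (69.56 / 222) * 100
= 0.3133333333 * 100
= 31.3333%


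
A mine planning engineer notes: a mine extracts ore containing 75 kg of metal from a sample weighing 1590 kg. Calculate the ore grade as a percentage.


Ore grade = (metal mass / ore mass) * 100
= (75 / 1590) * 100
= 0.04716981132 * 100
= 4.717%

4.717%


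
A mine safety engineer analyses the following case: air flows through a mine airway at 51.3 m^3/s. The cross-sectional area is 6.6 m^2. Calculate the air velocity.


7.7727 m/s

Velocity = flow rate / cross-sectional area
= 51.3 / 6.6
= 7.7727 m/s


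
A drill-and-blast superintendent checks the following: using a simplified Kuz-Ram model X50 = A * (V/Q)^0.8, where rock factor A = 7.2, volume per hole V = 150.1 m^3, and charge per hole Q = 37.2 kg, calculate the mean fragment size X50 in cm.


Compute V/Q:
V/Q = 150.1 / 37.2 = 4.034946237
Raise to the power 0.8:
(V/Q)^0.8 = 4.034946237^0.8 = 3.052602123
Multiply by A:
X50 = 7.2 * 3.052602123
= 21.9787 cm

21.9787 cm


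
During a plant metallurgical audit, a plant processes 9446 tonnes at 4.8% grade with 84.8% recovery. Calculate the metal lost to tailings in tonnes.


68.918 tonnes

Total metal in feed:
= 9446 * 4.8 / 100 = 453.408 tonnes
Metal recovered:
= 453.408 * 84.8 / 100 = 384.489984 tonnes
Metal lost to tailings:
= 453.408 - 384.489984
= 68.918 tonnes


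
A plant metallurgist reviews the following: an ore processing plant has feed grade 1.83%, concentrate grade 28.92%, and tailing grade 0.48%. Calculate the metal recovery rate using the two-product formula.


75.0156%

Using the two-product formula:
R = 100 * c * (f - t) / (f * (c - t))
Numerator = 100 * 28.92 * (1.83 - 0.48)
= 100 * 28.92 * 1.35
= 3904.2
Denominator = 1.83 * (28.92 - 0.48)
= 1.83 * 28.44
= 52.0452
R = 3904.2 / 52.0452
= 75.0156%


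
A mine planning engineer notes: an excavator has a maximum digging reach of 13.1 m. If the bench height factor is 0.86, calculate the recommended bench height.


11.266 m

Bench height = reach * factor
= 13.1 * 0.86
= 11.266 m


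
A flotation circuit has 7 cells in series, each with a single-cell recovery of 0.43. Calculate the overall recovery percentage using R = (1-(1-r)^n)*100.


98.0451%

Complement of single-cell recovery:
1 - r = 1 - 0.43 = 0.57
Raise to power n:
(1 - r)^7 = 0.57^7 = 0.01954897493
Overall recovery:
R = (1 - 0.01954897493) * 100
= 98.0451%


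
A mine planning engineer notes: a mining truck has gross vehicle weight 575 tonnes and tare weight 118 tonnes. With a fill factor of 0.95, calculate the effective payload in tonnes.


434.15 tonnes

Maximum payload = gross - tare
= 575 - 118 = 457 tonnes
Effective payload = max payload * fill factor
= 457 * 0.95
= 434.15 tonnes


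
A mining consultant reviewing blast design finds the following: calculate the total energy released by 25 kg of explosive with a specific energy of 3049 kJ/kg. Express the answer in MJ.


76.225 MJ

Energy = mass * specific_energy / 1000
= 25 * 3049 / 1000
= 76225 / 1000
= 76.225 MJ


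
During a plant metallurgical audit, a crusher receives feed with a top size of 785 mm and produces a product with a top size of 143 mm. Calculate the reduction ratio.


5.4895

Reduction ratio = feed size / product size
= 785 / 143
= 5.4895


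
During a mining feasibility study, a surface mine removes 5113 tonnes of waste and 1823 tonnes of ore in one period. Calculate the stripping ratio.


Stripping ratio = waste tonnage / ore tonnage
= 5113 / 1823
= 2.8047

2.8047


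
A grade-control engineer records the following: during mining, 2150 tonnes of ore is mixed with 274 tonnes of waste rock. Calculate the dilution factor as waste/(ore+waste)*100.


Total material = ore + waste
= 2150 + 274 = 2424 tonnes
Dilution = waste / total * 100
= 274 / 2424 * 100
= 0.1130363036 * 100
= 11.3036%

11.3036%


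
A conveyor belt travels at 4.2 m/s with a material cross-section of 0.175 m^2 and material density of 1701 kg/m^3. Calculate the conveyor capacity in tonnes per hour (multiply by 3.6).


4500.846 t/h

Volumetric flow = speed * area
= 4.2 * 0.175 = 0.735 m^3/s
Mass flow = volumetric * density
= 0.735 * 1701 = 1250.235 kg/s
Convert to t/h: multiply by 3.6
Capacity = 1250.235 * 3.6
= 4500.846 t/h


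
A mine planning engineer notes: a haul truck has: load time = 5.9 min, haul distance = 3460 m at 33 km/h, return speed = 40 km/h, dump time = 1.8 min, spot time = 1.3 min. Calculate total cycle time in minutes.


20.4809 min

Convert haul speed to m/min: 33 * 1000/60 = 550 m/min
Haul time = 3460 / 550 = 6.290909091 min
Convert return speed to m/min: 40 * 1000/60 = 666.6666667 m/min
Return time = 3460 / 666.6666667 = 5.19 min
Total cycle time:
= 5.9 + 6.290909091 + 1.8 + 5.19 + 1.3
= 20.4809 min


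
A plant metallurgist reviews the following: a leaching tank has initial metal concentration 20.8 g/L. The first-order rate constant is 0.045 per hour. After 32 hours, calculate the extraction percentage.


Compute the exponent:
-k * t = -0.045 * 32 = -1.44
Remaining concentration:
C = 20.8 * exp(-1.44)
= 20.8 * 0.2369277587
= 4.928097381 g/L
Extracted = 20.8 - 4.928097381 = 15.87190262 g/L
Extraction % = 15.87190262 / 20.8 * 100
= 76.3072%

76.3072%


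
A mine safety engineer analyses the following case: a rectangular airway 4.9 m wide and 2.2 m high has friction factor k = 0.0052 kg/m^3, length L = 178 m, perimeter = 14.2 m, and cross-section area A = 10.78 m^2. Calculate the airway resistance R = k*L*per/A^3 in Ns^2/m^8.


0.0105 Ns^2/m^8

Compute the numerator:
k * L * per = 0.0052 * 178 * 14.2
= 13.14352
Compute the denominator:
A^3 = 10.78^3 = 1252.726552
Resistance:
R = 13.14352 / 1252.726552
= 0.0105 Ns^2/m^8


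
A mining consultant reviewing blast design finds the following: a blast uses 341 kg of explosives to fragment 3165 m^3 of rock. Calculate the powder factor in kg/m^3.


Powder factor = explosive mass / rock volume
= 341 / 3165
= 0.1077 kg/m^3

0.1077 kg/m^3


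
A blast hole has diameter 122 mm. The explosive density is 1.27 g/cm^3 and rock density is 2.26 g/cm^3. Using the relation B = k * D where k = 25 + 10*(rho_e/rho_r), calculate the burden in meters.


First, compute k:
rho_e / rho_r = 1.27 / 2.26 = 0.5619469027
k = 25 + 10 * 0.5619469027 = 30.61946903
Then, compute burden:
B = k * D / 1000 = 30.61946903 * 122 / 1000
= 3735.575221 / 1000
= 3.7356 m

3.7356 m


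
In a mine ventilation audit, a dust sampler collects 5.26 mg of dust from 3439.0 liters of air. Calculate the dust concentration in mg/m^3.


1.5295 mg/m^3

Convert liters to m^3: 1 m^3 = 1000 L
Concentration = mass / volume * 1000
= 5.26 / 3439.0 * 1000
= 0.001529514394 * 1000
= 1.5295 mg/m^3


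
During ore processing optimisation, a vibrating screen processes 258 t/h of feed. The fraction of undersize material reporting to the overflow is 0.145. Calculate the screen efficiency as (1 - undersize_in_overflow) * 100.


85.5%

Screen efficiency = (1 - fraction of undersize in overflow) * 100
= (1 - 0.145) * 100
= 0.855 * 100
= 85.5%


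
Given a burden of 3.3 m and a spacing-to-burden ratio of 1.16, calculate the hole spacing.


3.828 m

Spacing = burden * ratio
= 3.3 * 1.16
= 3.828 m


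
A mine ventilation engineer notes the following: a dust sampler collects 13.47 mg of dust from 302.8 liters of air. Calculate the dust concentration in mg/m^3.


44.4848 mg/m^3

Convert liters to m^3: 1 m^3 = 1000 L
Concentration = mass / volume * 1000
= 13.47 / 302.8 * 1000
= 0.04448480845 * 1000
= 44.4848 mg/m^3


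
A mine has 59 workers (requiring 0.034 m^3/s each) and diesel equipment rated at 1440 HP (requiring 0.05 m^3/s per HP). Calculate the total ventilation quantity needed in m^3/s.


Airflow for workers:
Q_people = 59 * 0.034 = 2.006 m^3/s
Airflow for diesel equipment:
Q_diesel = 1440 * 0.05 = 72.0 m^3/s
Total ventilation:
Q_total = 2.006 + 72.0
= 74.006 m^3/s

74.006 m^3/s


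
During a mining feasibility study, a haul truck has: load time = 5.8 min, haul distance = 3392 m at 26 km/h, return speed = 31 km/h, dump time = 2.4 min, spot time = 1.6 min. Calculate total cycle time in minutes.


24.1929 min

Convert haul speed to m/min: 26 * 1000/60 = 433.3333333 m/min
Haul time = 3392 / 433.3333333 = 7.827692308 min
Convert return speed to m/min: 31 * 1000/60 = 516.6666667 m/min
Return time = 3392 / 516.6666667 = 6.56516129 min
Total cycle time:
= 5.8 + 7.827692308 + 2.4 + 6.56516129 + 1.6
= 24.1929 min


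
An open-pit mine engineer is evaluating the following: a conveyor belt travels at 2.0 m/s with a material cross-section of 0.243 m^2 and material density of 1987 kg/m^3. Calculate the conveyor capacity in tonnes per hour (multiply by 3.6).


3476.4552 t/h

Volumetric flow = speed * area
= 2.0 * 0.243 = 0.486 m^3/s
Mass flow = volumetric * density
= 0.486 * 1987 = 965.682 kg/s
Convert to t/h: multiply by 3.6
Capacity = 965.682 * 3.6
= 3476.4552 t/h


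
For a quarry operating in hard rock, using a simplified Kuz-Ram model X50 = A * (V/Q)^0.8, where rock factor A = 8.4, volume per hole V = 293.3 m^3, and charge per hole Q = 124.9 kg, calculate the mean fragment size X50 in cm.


16.6295 cm

Compute V/Q:
V/Q = 293.3 / 124.9 = 2.348278623
Raise to the power 0.8:
(V/Q)^0.8 = 2.348278623^0.8 = 1.979701443
Multiply by A:
X50 = 8.4 * 1.979701443
= 16.6295 cm


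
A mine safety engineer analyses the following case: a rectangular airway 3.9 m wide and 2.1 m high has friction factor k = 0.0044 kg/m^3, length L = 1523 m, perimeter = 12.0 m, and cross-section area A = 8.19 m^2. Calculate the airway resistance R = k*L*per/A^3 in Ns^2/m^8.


0.1464 Ns^2/m^8

Compute the numerator:
k * L * per = 0.0044 * 1523 * 12.0
= 80.4144
Compute the denominator:
A^3 = 8.19^3 = 549.353259
Resistance:
R = 80.4144 / 549.353259
= 0.1464 Ns^2/m^8


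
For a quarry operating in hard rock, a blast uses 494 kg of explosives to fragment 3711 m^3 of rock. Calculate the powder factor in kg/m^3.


Powder factor = explosive mass / rock volume
= 494 / 3711
= 0.1331 kg/m^3

0.1331 kg/m^3


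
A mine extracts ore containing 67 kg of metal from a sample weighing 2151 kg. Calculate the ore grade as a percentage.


Ore grade = (metal mass / ore mass) * 100
= (67 / 2151) * 100
= 0.03114830311 * 100
= 3.1148%

3.1148%


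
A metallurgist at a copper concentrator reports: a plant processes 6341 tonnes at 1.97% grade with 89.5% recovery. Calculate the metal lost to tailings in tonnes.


13.1164 tonnes

Total metal in feed:
= 6341 * 1.97 / 100 = 124.9177 tonnes
Metal recovered:
= 124.9177 * 89.5 / 100 = 111.8013415 tonnes
Metal lost to tailings:
= 124.9177 - 111.8013415
= 13.1164 tonnes


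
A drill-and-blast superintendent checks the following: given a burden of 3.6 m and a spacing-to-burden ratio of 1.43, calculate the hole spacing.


Spacing = burden * ratio
= 3.6 * 1.43
= 5.148 m

5.148 m


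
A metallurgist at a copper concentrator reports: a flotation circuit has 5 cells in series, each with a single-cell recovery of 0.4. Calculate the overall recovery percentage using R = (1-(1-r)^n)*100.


Complement of single-cell recovery:
1 - r = 1 - 0.4 = 0.6
Raise to power n:
(1 - r)^5 = 0.6^5 = 0.07776
Overall recovery:
R = (1 - 0.07776) * 100
= 92.224%

92.224%


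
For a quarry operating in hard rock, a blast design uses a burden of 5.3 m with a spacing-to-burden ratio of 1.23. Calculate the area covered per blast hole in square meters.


First, find the spacing:
Spacing = burden * ratio = 5.3 * 1.23
= 6.519 m
Then, calculate the area:
Area = burden * spacing = 5.3 * 6.519
= 34.5507 m^2

34.5507 m^2


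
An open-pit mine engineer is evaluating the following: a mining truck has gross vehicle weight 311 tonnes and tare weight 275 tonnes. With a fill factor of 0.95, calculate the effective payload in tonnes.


Maximum payload = gross - tare
= 311 - 275 = 36 tonnes
Effective payload = max payload * fill factor
= 36 * 0.95
= 34.2 tonnes

34.2 tonnes


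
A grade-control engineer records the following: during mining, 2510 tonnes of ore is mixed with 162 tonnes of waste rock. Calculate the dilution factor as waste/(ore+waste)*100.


6.0629%

Total material = ore + waste
= 2510 + 162 = 2672 tonnes
Dilution = waste / total * 100
= 162 / 2672 * 100
= 0.06062874251 * 100
= 6.0629%


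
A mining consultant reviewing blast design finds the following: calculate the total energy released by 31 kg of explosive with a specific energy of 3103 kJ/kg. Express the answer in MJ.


Energy = mass * specific_energy / 1000
= 31 * 3103 / 1000
= 96193 / 1000
= 96.193 MJ

96.193 MJ


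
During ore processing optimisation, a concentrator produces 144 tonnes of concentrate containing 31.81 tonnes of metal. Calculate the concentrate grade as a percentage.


Grade = (metal in concentrate / concentrate mass) * 100
= (31.81 / 144) * 100
= 0.2209027778 * 100
= 22.0903%

22.0903%


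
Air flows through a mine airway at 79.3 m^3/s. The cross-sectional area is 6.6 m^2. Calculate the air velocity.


Velocity = flow rate / cross-sectional area
= 79.3 / 6.6
= 12.0152 m/s

12.0152 m/s


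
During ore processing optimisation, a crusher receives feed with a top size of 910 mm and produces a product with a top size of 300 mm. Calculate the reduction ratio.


3.0333

Reduction ratio = feed size / product size
= 910 / 300
= 3.0333


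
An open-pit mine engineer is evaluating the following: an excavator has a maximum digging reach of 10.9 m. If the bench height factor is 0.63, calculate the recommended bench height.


Bench height = reach * factor
= 10.9 * 0.63
= 6.867 m

6.867 m


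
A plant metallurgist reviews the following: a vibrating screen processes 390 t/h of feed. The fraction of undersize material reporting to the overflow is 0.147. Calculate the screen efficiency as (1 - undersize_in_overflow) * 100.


85.3%

Screen efficiency = (1 - fraction of undersize in overflow) * 100
= (1 - 0.147) * 100
= 0.853 * 100
= 85.3%


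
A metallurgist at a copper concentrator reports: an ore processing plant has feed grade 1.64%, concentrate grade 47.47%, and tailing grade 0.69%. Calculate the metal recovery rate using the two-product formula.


Using the two-product formula:
R = 100 * c * (f - t) / (f * (c - t))
Numerator = 100 * 47.47 * (1.64 - 0.69)
= 100 * 47.47 * 0.95
= 4509.65
Denominator = 1.64 * (47.47 - 0.69)
= 1.64 * 46.78
= 76.7192
R = 4509.65 / 76.7192
= 58.7812%

58.7812%


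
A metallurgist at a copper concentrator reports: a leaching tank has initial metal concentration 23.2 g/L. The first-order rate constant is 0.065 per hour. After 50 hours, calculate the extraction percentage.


Compute the exponent:
-k * t = -0.065 * 50 = -3.25
Remaining concentration:
C = 23.2 * exp(-3.25)
= 23.2 * 0.03877420783
= 0.8995616217 g/L
Extracted = 23.2 - 0.8995616217 = 22.30043838 g/L
Extraction % = 22.30043838 / 23.2 * 100
= 96.1226%

96.1226%


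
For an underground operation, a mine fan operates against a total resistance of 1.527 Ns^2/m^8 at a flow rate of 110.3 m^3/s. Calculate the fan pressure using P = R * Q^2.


Compute Q^2:
Q^2 = 110.3^2 = 12166.09
Compute pressure:
P = R * Q^2 = 1.527 * 12166.09
= 18577.6194 Pa

18577.6194 Pa


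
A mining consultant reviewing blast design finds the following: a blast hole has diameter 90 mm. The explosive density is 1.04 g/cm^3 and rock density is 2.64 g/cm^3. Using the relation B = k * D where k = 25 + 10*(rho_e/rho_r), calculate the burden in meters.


2.6045 m

First, compute k:
rho_e / rho_r = 1.04 / 2.64 = 0.3939393939
k = 25 + 10 * 0.3939393939 = 28.93939394
Then, compute burden:
B = k * D / 1000 = 28.93939394 * 90 / 1000
= 2604.545455 / 1000
= 2.6045 m


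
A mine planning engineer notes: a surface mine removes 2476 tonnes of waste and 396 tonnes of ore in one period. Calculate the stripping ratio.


Stripping ratio = waste tonnage / ore tonnage
= 2476 / 396
= 6.2525

6.2525


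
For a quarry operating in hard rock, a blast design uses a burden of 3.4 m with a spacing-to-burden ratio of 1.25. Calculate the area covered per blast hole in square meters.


14.45 m^2

First, find the spacing:
Spacing = burden * ratio = 3.4 * 1.25
= 4.25 m
Then, calculate the area:
Area = burden * spacing = 3.4 * 4.25
= 14.45 m^2


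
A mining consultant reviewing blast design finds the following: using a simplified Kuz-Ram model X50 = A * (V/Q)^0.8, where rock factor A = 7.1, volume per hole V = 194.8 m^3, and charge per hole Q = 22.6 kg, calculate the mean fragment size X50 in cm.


39.778 cm

Compute V/Q:
V/Q = 194.8 / 22.6 = 8.619469027
Raise to the power 0.8:
(V/Q)^0.8 = 8.619469027^0.8 = 5.602532838
Multiply by A:
X50 = 7.1 * 5.602532838
= 39.778 cm


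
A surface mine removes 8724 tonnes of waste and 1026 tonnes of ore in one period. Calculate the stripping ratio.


8.5029

Stripping ratio = waste tonnage / ore tonnage
= 8724 / 1026
= 8.5029


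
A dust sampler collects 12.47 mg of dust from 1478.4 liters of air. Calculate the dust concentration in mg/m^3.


8.4348 mg/m^3

Convert liters to m^3: 1 m^3 = 1000 L
Concentration = mass / volume * 1000
= 12.47 / 1478.4 * 1000
= 0.008434794372 * 1000
= 8.4348 mg/m^3


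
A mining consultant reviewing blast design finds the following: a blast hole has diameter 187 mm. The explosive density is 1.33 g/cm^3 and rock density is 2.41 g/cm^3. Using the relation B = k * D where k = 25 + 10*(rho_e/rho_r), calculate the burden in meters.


First, compute k:
rho_e / rho_r = 1.33 / 2.41 = 0.5518672199
k = 25 + 10 * 0.5518672199 = 30.5186722
Then, compute burden:
B = k * D / 1000 = 30.5186722 * 187 / 1000
= 5706.991701 / 1000
= 5.707 m

5.707 m


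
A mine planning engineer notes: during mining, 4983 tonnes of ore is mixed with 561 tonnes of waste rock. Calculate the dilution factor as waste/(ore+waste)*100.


10.119%

Total material = ore + waste
= 4983 + 561 = 5544 tonnes
Dilution = waste / total * 100
= 561 / 5544 * 100
= 0.1011904762 * 100
= 10.119%


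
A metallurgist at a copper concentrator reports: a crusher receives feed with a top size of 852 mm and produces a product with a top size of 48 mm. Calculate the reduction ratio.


17.75

Reduction ratio = feed size / product size
= 852 / 48
= 17.75


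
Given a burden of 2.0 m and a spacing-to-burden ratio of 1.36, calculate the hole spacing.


Spacing = burden * ratio
= 2.0 * 1.36
= 2.72 m

2.72 m


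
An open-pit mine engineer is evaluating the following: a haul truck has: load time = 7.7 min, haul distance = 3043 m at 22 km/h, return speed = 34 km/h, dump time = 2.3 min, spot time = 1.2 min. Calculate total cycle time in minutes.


Convert haul speed to m/min: 22 * 1000/60 = 366.6666667 m/min
Haul time = 3043 / 366.6666667 = 8.299090909 min
Convert return speed to m/min: 34 * 1000/60 = 566.6666667 m/min
Return time = 3043 / 566.6666667 = 5.37 min
Total cycle time:
= 7.7 + 8.299090909 + 2.3 + 5.37 + 1.2
= 24.8691 min

24.8691 min


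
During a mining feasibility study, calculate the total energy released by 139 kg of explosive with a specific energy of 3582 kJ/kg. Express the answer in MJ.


Energy = mass * specific_energy / 1000
= 139 * 3582 / 1000
= 497898 / 1000
= 497.898 MJ

497.898 MJ


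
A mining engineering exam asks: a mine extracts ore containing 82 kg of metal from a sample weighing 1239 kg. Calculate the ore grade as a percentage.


Ore grade = (metal mass / ore mass) * 100
= (82 / 1239) * 100
= 0.06618240517 * 100
= 6.6182%

6.6182%


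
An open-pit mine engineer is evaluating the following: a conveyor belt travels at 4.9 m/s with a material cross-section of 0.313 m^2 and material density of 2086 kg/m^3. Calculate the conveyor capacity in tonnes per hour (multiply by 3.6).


Volumetric flow = speed * area
= 4.9 * 0.313 = 1.5337 m^3/s
Mass flow = volumetric * density
= 1.5337 * 2086 = 3199.2982 kg/s
Convert to t/h: multiply by 3.6
Capacity = 3199.2982 * 3.6
= 11517.4735 t/h

11517.4735 t/h


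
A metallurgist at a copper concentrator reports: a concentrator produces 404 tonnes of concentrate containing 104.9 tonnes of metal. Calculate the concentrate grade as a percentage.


25.9653%

Grade = (metal in concentrate / concentrate mass) * 100
= (104.9 / 404) * 100
= 0.2596534653 * 100
= 25.9653%


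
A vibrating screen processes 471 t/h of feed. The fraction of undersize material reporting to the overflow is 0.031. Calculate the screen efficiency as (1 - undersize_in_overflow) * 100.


96.9%

Screen efficiency = (1 - fraction of undersize in overflow) * 100
= (1 - 0.031) * 100
= 0.969 * 100
= 96.9%


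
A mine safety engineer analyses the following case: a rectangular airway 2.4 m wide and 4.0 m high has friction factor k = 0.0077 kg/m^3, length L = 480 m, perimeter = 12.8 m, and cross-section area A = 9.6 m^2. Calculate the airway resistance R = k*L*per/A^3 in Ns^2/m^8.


0.0535 Ns^2/m^8

Compute the numerator:
k * L * per = 0.0077 * 480 * 12.8
= 47.3088
Compute the denominator:
A^3 = 9.6^3 = 884.736
Resistance:
R = 47.3088 / 884.736
= 0.0535 Ns^2/m^8


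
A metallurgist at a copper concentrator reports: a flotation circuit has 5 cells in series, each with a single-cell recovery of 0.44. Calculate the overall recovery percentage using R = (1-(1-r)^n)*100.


94.4927%

Complement of single-cell recovery:
1 - r = 1 - 0.44 = 0.56
Raise to power n:
(1 - r)^5 = 0.56^5 = 0.0550731776
Overall recovery:
R = (1 - 0.0550731776) * 100
= 94.4927%


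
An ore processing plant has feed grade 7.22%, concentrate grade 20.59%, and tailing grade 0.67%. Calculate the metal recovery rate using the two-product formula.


93.7716%

Using the two-product formula:
R = 100 * c * (f - t) / (f * (c - t))
Numerator = 100 * 20.59 * (7.22 - 0.67)
= 100 * 20.59 * 6.55
= 13486.45
Denominator = 7.22 * (20.59 - 0.67)
= 7.22 * 19.92
= 143.8224
R = 13486.45 / 143.8224
= 93.7716%


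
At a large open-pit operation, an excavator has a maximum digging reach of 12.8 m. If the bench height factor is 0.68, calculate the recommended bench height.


Bench height = reach * factor
= 12.8 * 0.68
= 8.704 m

8.704 m


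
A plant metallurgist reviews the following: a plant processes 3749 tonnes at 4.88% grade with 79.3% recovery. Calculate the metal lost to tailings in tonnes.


Total metal in feed:
= 3749 * 4.88 / 100 = 182.9512 tonnes
Metal recovered:
= 182.9512 * 79.3 / 100 = 145.0803016 tonnes
Metal lost to tailings:
= 182.9512 - 145.0803016
= 37.8709 tonnes

37.8709 tonnes


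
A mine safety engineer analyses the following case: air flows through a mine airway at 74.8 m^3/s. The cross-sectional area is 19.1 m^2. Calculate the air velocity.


Velocity = flow rate / cross-sectional area
= 74.8 / 19.1
= 3.9162 m/s

3.9162 m/s


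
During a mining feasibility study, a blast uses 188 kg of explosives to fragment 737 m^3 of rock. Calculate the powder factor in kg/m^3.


0.2551 kg/m^3

Powder factor = explosive mass / rock volume
= 188 / 737
= 0.2551 kg/m^3


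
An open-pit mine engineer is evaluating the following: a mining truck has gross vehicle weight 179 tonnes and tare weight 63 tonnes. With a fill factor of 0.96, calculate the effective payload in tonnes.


111.36 tonnes

Maximum payload = gross - tare
= 179 - 63 = 116 tonnes
Effective payload = max payload * fill factor
= 116 * 0.96
= 111.36 tonnes


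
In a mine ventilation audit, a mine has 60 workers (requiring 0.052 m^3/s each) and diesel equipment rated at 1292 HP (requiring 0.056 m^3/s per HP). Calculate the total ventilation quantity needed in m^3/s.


Airflow for workers:
Q_people = 60 * 0.052 = 3.12 m^3/s
Airflow for diesel equipment:
Q_diesel = 1292 * 0.056 = 72.352 m^3/s
Total ventilation:
Q_total = 3.12 + 72.352
= 75.472 m^3/s

75.472 m^3/s


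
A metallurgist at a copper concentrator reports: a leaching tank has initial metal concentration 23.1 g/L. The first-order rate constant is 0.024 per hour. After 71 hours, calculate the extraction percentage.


Compute the exponent:
-k * t = -0.024 * 71 = -1.704
Remaining concentration:
C = 23.1 * exp(-1.704)
= 23.1 * 0.1819542495
= 4.203143163 g/L
Extracted = 23.1 - 4.203143163 = 18.89685684 g/L
Extraction % = 18.89685684 / 23.1 * 100
= 81.8046%

81.8046%


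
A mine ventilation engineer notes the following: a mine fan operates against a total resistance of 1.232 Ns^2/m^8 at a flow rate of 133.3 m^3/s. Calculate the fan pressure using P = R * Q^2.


21891.2725 Pa

Compute Q^2:
Q^2 = 133.3^2 = 17768.89
Compute pressure:
P = R * Q^2 = 1.232 * 17768.89
= 21891.2725 Pa


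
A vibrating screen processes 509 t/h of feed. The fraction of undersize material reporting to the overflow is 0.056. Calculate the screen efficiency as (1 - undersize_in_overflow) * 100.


94.4%

Screen efficiency = (1 - fraction of undersize in overflow) * 100
= (1 - 0.056) * 100
= 0.944 * 100
= 94.4%


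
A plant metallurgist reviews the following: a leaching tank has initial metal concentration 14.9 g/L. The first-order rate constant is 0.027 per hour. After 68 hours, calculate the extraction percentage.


Compute the exponent:
-k * t = -0.027 * 68 = -1.836
Remaining concentration:
C = 14.9 * exp(-1.836)
= 14.9 * 0.159453968
= 2.375864124 g/L
Extracted = 14.9 - 2.375864124 = 12.52413588 g/L
Extraction % = 12.52413588 / 14.9 * 100
= 84.0546%

84.0546%


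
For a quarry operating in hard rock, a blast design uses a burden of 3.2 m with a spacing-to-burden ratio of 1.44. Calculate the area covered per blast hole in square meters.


14.7456 m^2

First, find the spacing:
Spacing = burden * ratio = 3.2 * 1.44
= 4.608 m
Then, calculate the area:
Area = burden * spacing = 3.2 * 4.608
= 14.7456 m^2


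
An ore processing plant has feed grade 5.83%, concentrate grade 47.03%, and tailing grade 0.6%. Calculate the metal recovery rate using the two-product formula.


90.8677%

Using the two-product formula:
R = 100 * c * (f - t) / (f * (c - t))
Numerator = 100 * 47.03 * (5.83 - 0.6)
= 100 * 47.03 * 5.23
= 24596.69
Denominator = 5.83 * (47.03 - 0.6)
= 5.83 * 46.43
= 270.6869
R = 24596.69 / 270.6869
= 90.8677%


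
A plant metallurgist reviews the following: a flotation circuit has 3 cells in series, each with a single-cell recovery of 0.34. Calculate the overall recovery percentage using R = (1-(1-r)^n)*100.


Complement of single-cell recovery:
1 - r = 1 - 0.34 = 0.66
Raise to power n:
(1 - r)^3 = 0.66^3 = 0.287496
Overall recovery:
R = (1 - 0.287496) * 100
= 71.2504%

71.2504%


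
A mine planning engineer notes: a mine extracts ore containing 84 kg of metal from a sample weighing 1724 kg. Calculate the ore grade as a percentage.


4.8724%

Ore grade = (metal mass / ore mass) * 100
= (84 / 1724) * 100
= 0.04872389791 * 100
= 4.8724%


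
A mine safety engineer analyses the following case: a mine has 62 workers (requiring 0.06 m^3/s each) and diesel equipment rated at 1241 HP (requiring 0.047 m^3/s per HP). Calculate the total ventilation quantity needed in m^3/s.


62.047 m^3/s

Airflow for workers:
Q_people = 62 * 0.06 = 3.72 m^3/s
Airflow for diesel equipment:
Q_diesel = 1241 * 0.047 = 58.327 m^3/s
Total ventilation:
Q_total = 3.72 + 58.327
= 62.047 m^3/s


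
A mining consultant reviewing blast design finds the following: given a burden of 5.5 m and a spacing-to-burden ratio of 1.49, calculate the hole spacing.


8.195 m

Spacing = burden * ratio
= 5.5 * 1.49
= 8.195 m


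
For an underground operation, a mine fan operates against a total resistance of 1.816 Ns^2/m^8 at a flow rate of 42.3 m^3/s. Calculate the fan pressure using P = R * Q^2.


Compute Q^2:
Q^2 = 42.3^2 = 1789.29
Compute pressure:
P = R * Q^2 = 1.816 * 1789.29
= 3249.3506 Pa

3249.3506 Pa


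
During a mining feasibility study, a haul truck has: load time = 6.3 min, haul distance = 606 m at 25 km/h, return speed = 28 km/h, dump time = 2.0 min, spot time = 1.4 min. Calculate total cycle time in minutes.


12.453 min

Convert haul speed to m/min: 25 * 1000/60 = 416.6666667 m/min
Haul time = 606 / 416.6666667 = 1.4544 min
Convert return speed to m/min: 28 * 1000/60 = 466.6666667 m/min
Return time = 606 / 466.6666667 = 1.298571429 min
Total cycle time:
= 6.3 + 1.4544 + 2.0 + 1.298571429 + 1.4
= 12.453 min


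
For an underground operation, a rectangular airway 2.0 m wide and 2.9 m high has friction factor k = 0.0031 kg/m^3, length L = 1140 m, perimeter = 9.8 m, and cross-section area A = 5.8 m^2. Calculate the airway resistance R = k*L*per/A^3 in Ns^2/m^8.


Compute the numerator:
k * L * per = 0.0031 * 1140 * 9.8
= 34.6332
Compute the denominator:
A^3 = 5.8^3 = 195.112
Resistance:
R = 34.6332 / 195.112
= 0.1775 Ns^2/m^8

0.1775 Ns^2/m^8


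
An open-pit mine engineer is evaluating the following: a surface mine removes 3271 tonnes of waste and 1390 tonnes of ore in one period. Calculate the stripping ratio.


2.3532

Stripping ratio = waste tonnage / ore tonnage
= 3271 / 1390
= 2.3532


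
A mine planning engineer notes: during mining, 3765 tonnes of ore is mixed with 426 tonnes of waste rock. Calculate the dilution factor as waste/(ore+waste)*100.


Total material = ore + waste
= 3765 + 426 = 4191 tonnes
Dilution = waste / total * 100
= 426 / 4191 * 100
= 0.1016463851 * 100
= 10.1646%

10.1646%


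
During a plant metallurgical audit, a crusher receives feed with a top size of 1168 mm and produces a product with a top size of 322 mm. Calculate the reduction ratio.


3.6273

Reduction ratio = feed size / product size
= 1168 / 322
= 3.6273


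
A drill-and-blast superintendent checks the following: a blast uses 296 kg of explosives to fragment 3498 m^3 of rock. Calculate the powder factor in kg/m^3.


Powder factor = explosive mass / rock volume
= 296 / 3498
= 0.0846 kg/m^3

0.0846 kg/m^3


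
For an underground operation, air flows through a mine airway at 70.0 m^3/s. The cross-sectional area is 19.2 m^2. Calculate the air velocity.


3.6458 m/s

Velocity = flow rate / cross-sectional area
= 70.0 / 19.2
= 3.6458 m/s


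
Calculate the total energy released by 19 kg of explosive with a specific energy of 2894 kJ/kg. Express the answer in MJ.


Energy = mass * specific_energy / 1000
= 19 * 2894 / 1000
= 54986 / 1000
= 54.986 MJ

54.986 MJ


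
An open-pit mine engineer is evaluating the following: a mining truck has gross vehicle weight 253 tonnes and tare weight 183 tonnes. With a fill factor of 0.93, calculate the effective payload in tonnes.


65.1 tonnes

Maximum payload = gross - tare
= 253 - 183 = 70 tonnes
Effective payload = max payload * fill factor
= 70 * 0.93
= 65.1 tonnes


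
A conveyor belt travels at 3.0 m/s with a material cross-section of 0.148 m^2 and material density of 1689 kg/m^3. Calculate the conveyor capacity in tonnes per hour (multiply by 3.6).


2699.6976 t/h

Volumetric flow = speed * area
= 3.0 * 0.148 = 0.444 m^3/s
Mass flow = volumetric * density
= 0.444 * 1689 = 749.916 kg/s
Convert to t/h: multiply by 3.6
Capacity = 749.916 * 3.6
= 2699.6976 t/h


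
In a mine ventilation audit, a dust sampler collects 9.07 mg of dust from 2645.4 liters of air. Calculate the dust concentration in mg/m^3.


Convert liters to m^3: 1 m^3 = 1000 L
Concentration = mass / volume * 1000
= 9.07 / 2645.4 * 1000
= 0.003428593029 * 1000
= 3.4286 mg/m^3

3.4286 mg/m^3


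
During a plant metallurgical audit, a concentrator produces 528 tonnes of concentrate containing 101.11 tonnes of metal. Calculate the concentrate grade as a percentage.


Grade = (metal in concentrate / concentrate mass) * 100
= (101.11 / 528) * 100
= 0.1914962121 * 100
= 19.1496%

19.1496%


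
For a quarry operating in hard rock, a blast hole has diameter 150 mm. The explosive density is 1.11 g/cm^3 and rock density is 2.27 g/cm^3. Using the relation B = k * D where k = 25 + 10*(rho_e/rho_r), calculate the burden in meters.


4.4835 m

First, compute k:
rho_e / rho_r = 1.11 / 2.27 = 0.4889867841
k = 25 + 10 * 0.4889867841 = 29.88986784
Then, compute burden:
B = k * D / 1000 = 29.88986784 * 150 / 1000
= 4483.480176 / 1000
= 4.4835 m


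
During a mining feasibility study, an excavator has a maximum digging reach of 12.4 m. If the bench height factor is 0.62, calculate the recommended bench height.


Bench height = reach * factor
= 12.4 * 0.62
= 7.688 m

7.688 m


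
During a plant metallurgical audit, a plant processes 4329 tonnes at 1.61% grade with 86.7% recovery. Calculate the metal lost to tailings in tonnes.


Total metal in feed:
= 4329 * 1.61 / 100 = 69.6969 tonnes
Metal recovered:
= 69.6969 * 86.7 / 100 = 60.4272123 tonnes
Metal lost to tailings:
= 69.6969 - 60.4272123
= 9.2697 tonnes

9.2697 tonnes
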